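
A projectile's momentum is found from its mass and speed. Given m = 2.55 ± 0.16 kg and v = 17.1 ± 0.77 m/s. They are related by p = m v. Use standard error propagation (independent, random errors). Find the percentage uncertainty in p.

Since p is a product/quotient, work with relative uncertainties:
  (1·δm/m)² = (1×0.0627)² = 0.00394;  (1·δv/v)² = (1×0.0450)² = 0.00203
δp/p = √(0.00596) = 0.0772

7.72%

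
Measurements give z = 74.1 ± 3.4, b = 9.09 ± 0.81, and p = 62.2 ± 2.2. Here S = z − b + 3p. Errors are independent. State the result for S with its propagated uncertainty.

252 ± 7.47

S is a linear combination, so absolute uncertainties add in quadrature:
  (δz)² = 11.6;  (δb)² = 0.656;  (3·δp)² = 43.6
δS = √(55.8) = 7.47
S = 252.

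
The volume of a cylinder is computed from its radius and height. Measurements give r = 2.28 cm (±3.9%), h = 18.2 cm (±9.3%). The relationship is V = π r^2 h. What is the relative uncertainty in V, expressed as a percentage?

12.1%

Products/powers → add relative errors in quadrature, weighted by exponent:
  (2·δr/r)² = (2×0.0390)² = 0.00608;  (1·δh/h)² = (1×0.0930)² = 0.00865
δV/V = √(0.0147) = 0.121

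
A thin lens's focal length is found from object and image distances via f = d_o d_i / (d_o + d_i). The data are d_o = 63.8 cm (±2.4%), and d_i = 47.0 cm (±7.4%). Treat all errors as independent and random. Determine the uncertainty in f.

∂f/∂d_o = (d_i/(d_o+d_i))² = 0.180;  ∂f/∂d_i = (d_o/(d_o+d_i))² = 0.332
δf = √((∂f/∂d_o · δd_o)² + (∂f/∂d_i · δd_i)²) = √(0.0759 + 1.33) = 1.19 cm

1.19 cm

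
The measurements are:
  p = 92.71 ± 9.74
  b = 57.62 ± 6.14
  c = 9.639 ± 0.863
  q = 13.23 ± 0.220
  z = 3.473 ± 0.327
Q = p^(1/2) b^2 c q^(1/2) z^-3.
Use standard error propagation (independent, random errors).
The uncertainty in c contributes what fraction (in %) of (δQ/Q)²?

(δQ/Q)² = (½·δp/p)² + (2·δb/b)² + (1·δc/c)² + (½·δq/q)² + (-3·δz/z)²
  p term: (0.5×0.105)² = 0.00276
  b term: (2×0.107)² = 0.0454
  c term: (1×0.0895)² = 0.00802
  q term: (0.5×0.0166)² = 6.91e-05
  z term: (-3×0.0942)² = 0.0798
Total = 0.136. Share from c = 0.00802/0.136 = 0.0589.

5.89%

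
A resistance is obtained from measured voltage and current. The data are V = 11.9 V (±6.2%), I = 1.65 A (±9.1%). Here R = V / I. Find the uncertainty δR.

0.794 Ω

For a monomial R ∝ V, I^-1, fractional errors add in quadrature:
  (1·δV/V)² = (1×0.0620)² = 0.00384;  (-1·δI/I)² = (-1×0.0910)² = 0.00828
δR/R = √(0.0121) = 0.110
R = 7.21 Ω, so δR = 0.110 × 7.21 = 0.794 Ω.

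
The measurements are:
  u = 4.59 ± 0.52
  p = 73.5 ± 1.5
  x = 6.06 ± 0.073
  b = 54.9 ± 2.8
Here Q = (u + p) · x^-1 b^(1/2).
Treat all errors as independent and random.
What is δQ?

3.32

Let w = u + p = 78.1. δw = √(δu² + δp²) = √(0.270 + 2.25) = 1.59, so δw/w = 0.0203.
Q is then a monomial in w, x, b:
δQ/Q = √((δw/w)² + (-1·δx/x)² + (½·δb/b)²) = √(0.000413 + 0.000145 + 0.000650) = 0.0348
Q = 95.5, so δQ = 0.0348 × 95.5 = 3.32.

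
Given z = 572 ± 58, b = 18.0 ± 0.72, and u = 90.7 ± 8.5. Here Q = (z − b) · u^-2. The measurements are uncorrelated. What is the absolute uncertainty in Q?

Let w = z − b = 554. δw = √(δz² + δb²) = √(3360 + 0.518) = 58.0, so δw/w = 0.105.
Q is then a monomial in w, u:
δQ/Q = √((δw/w)² + (-2·δu/u)²) = √(0.0110 + 0.0351) = 0.215
Q = 0.0673, so δQ = 0.215 × 0.0673 = 0.0145.

0.0145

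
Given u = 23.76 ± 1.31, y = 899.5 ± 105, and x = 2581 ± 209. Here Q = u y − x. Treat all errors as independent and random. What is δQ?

2770

Let p = u·y = 21370. δp/p = √((1·δu/u)² + (1·δy/y)²) = √(0.00304 + 0.0136) = 0.129, so δp = 2760.
Q = p − x: δQ = √(δp² + δx²) = √(7.61e+06 + 43700) = 2770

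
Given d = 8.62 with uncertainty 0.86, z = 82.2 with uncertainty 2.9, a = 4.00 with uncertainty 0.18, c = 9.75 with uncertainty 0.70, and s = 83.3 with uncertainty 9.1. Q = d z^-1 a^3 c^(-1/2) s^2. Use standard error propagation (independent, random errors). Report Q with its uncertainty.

Since Q is a product/quotient, work with relative uncertainties:
  (1·δd/d)² = (1×0.0998)² = 0.00995;  (-1·δz/z)² = (-1×0.0353)² = 0.00124;  (3·δa/a)² = (3×0.0450)² = 0.0182;  (−½·δc/c)² = (-0.5×0.0718)² = 0.00129;  (2·δs/s)² = (2×0.109)² = 0.0477
δQ/Q = √(0.0784) = 0.280
Q = 14900, so δQ = 0.280 × 14900 = 4180.

14900 ± 4180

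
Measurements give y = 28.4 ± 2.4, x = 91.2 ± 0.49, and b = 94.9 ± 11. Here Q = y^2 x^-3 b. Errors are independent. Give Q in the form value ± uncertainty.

Q is a product of powers, so relative uncertainties combine in quadrature:
  (2·δy/y)² = (2×0.0845)² = 0.0286;  (-3·δx/x)² = (-3×0.00537)² = 0.000260;  (1·δb/b)² = (1×0.116)² = 0.0134
δQ/Q = √(0.0423) = 0.206
Q = 0.101, so δQ = 0.206 × 0.101 = 0.0207.

0.101 ± 0.0207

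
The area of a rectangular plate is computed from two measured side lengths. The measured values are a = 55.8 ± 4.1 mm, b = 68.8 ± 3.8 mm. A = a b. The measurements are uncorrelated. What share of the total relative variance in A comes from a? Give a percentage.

(δA/A)² = (1·δa/a)² + (1·δb/b)²
  a term: (1×0.0735)² = 0.00540
  b term: (1×0.0552)² = 0.00305
Total = 0.00845. Share from a = 0.00540/0.00845 = 0.639.

63.9%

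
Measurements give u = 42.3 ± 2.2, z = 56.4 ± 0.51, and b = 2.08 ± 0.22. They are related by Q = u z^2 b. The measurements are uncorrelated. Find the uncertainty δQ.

Each factor contributes (exponent × relative error)² to (δQ/Q)²:
  (1·δu/u)² = (1×0.0520)² = 0.00270;  (2·δz/z)² = (2×0.00904)² = 0.000327;  (1·δb/b)² = (1×0.106)² = 0.0112
δQ/Q = √(0.0142) = 0.119
Q = 2.8e+05, so δQ = 0.119 × 2.8e+05 = 33400.

33400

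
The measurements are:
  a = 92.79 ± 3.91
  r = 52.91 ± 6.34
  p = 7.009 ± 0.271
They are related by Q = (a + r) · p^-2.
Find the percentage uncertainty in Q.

Let u = a + r = 145.7. δu = √(δa² + δr²) = √(15.3 + 40.2) = 7.45, so δu/u = 0.0511.
Q is then a monomial in u, p:
δQ/Q = √((δu/u)² + (-2·δp/p)²) = √(0.00261 + 0.00598) = 0.0927

9.27%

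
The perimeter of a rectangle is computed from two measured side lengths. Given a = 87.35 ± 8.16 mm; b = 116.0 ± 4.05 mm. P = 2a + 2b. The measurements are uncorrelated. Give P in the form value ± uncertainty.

406.7 ± 18.2 mm

Absolute uncertainties add in quadrature for a linear combination:
  (2·δa)² = 266;  (2·δb)² = 65.6
δP = √(332) = 18.2 mm
P = 406.7 mm.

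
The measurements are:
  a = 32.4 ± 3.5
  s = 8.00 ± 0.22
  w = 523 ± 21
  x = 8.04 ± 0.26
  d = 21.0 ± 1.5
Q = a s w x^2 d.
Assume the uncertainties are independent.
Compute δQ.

2.81e+07

Relative error in a monomial: (δQ/Q)² = Σ (nᵢ · δxᵢ/xᵢ)².
  (1·δa/a)² = (1×0.108)² = 0.0117;  (1·δs/s)² = (1×0.0275)² = 0.000756;  (1·δw/w)² = (1×0.0402)² = 0.00161;  (2·δx/x)² = (2×0.0323)² = 0.00418;  (1·δd/d)² = (1×0.0714)² = 0.00510
δQ/Q = √(0.0233) = 0.153
Q = 1.84e+08, so δQ = 0.153 × 1.84e+08 = 2.81e+07.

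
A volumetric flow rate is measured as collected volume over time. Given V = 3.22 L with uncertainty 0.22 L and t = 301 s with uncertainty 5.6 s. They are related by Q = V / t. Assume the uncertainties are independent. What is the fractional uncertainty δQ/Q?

For a monomial Q ∝ V, t^-1, fractional errors add in quadrature:
  (1·δV/V)² = (1×0.0683)² = 0.00467;  (-1·δt/t)² = (-1×0.0186)² = 0.000346
δQ/Q = √(0.00501) = 0.0708

0.0708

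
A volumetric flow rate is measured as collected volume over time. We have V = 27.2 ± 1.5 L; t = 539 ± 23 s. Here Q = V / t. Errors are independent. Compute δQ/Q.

For a monomial Q ∝ V, t^-1, fractional errors add in quadrature:
  (1·δV/V)² = (1×0.0551)² = 0.00304;  (-1·δt/t)² = (-1×0.0427)² = 0.00182
δQ/Q = √(0.00486) = 0.0697

0.0697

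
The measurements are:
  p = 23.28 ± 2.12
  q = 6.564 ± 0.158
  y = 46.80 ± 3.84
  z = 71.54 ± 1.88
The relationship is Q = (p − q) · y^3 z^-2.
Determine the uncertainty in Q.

94.4

Let u = p − q = 16.72. δu = √(δp² + δq²) = √(4.49 + 0.0250) = 2.13, so δu/u = 0.127.
Q is then a monomial in u, y, z:
δQ/Q = √((δu/u)² + (3·δy/y)² + (-2·δz/z)²) = √(0.0162 + 0.0606 + 0.00276) = 0.282
Q = 334.8, so δQ = 0.282 × 334.8 = 94.4.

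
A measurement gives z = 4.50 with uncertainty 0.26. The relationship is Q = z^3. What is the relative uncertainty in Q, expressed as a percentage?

Relative error in a monomial: (δQ/Q)² = Σ (nᵢ · δxᵢ/xᵢ)².
  (3·δz/z)² = (3×0.0578)² = 0.0300
δQ/Q = √(0.0300) = 0.173

17.3%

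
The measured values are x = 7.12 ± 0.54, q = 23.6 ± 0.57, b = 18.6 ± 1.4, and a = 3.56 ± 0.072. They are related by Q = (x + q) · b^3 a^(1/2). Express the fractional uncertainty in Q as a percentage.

Let u = x + q = 30.7. δu = √(δx² + δq²) = √(0.292 + 0.325) = 0.785, so δu/u = 0.0256.
Q is then a monomial in u, b, a:
δQ/Q = √((δu/u)² + (3·δb/b)² + (½·δa/a)²) = √(0.000653 + 0.0510 + 0.000102) = 0.227

22.7%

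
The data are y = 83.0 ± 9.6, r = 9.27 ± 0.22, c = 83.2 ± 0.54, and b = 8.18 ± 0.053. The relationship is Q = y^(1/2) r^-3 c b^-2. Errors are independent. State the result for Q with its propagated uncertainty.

0.0142 ± 0.00132

For a monomial Q ∝ y^(1/2), r^-3, c, b^-2, fractional errors add in quadrature:
  (½·δy/y)² = (0.5×0.116)² = 0.00334;  (-3·δr/r)² = (-3×0.0237)² = 0.00507;  (1·δc/c)² = (1×0.00649)² = 4.21e-05;  (-2·δb/b)² = (-2×0.00648)² = 0.000168
δQ/Q = √(0.00862) = 0.0929
Q = 0.0142, so δQ = 0.0929 × 0.0142 = 0.00132.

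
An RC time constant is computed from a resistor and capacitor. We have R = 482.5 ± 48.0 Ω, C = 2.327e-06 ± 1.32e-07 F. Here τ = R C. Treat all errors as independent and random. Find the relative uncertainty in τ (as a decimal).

For a monomial τ ∝ R, C, fractional errors add in quadrature:
  (1·δR/R)² = (1×0.0995)² = 0.00990;  (1·δC/C)² = (1×0.0567)² = 0.00322
δτ/τ = √(0.0131) = 0.115

0.115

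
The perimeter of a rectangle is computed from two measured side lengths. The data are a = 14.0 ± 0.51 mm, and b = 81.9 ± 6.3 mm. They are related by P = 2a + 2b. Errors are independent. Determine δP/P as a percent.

P is a linear combination, so absolute uncertainties add in quadrature:
  (2·δa)² = 1.04;  (2·δb)² = 159
δP = √(160) = 12.6 mm
P = 192 mm, so δP/P = 12.6/192 = 0.0659.

6.59%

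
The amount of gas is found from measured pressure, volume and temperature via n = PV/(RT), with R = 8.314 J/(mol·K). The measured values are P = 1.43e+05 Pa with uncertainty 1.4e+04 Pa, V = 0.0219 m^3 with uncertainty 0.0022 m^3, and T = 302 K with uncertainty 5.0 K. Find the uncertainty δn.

0.176 mol

For a monomial n ∝ P, V, T^-1, fractional errors add in quadrature:
  (1·δP/P)² = (1×0.0979)² = 0.00958;  (1·δV/V)² = (1×0.100)² = 0.0101;  (-1·δT/T)² = (-1×0.0166)² = 0.000274
δn/n = √(0.0200) = 0.141
n = 1.25 mol, so δn = 0.141 × 1.25 = 0.176 mol.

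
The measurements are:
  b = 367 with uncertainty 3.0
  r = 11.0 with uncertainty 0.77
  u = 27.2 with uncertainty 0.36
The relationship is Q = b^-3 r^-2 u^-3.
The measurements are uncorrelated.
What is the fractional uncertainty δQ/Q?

0.148

Relative error in a monomial: (δQ/Q)² = Σ (nᵢ · δxᵢ/xᵢ)².
  (-3·δb/b)² = (-3×0.00817)² = 0.000601;  (-2·δr/r)² = (-2×0.0700)² = 0.0196;  (-3·δu/u)² = (-3×0.0132)² = 0.00158
δQ/Q = √(0.0218) = 0.148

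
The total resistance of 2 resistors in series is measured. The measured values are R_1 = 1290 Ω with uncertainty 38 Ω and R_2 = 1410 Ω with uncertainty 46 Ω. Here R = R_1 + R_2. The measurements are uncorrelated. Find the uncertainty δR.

59.7 Ω

R is a linear combination, so absolute uncertainties add in quadrature:
  (δR_1)² = 1440;  (δR_2)² = 2120
δR = √(3560) = 59.7 Ω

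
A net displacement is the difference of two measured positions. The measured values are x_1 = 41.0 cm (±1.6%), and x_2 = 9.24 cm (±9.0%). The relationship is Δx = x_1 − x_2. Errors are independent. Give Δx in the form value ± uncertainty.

31.8 ± 1.06 cm

For a sum/difference, combine absolute errors in quadrature:
  (δx_1)² = 0.430;  (δx_2)² = 0.692
δΔx = √(1.12) = 1.06 cm
Δx = 31.8 cm.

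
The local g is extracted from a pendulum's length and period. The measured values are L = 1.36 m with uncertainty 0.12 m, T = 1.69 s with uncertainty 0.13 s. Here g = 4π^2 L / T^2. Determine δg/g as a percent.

17.7%

For a monomial g ∝ L, T^-2, fractional errors add in quadrature:
  (1·δL/L)² = (1×0.0882)² = 0.00779;  (-2·δT/T)² = (-2×0.0769)² = 0.0237
δg/g = √(0.0315) = 0.177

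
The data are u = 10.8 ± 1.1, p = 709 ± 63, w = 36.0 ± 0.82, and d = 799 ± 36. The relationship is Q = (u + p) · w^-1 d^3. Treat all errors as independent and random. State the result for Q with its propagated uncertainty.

(1.02 ± 0.166) × 10^10

Let h = u + p = 720. δh = √(δu² + δp²) = √(1.21 + 3970) = 63.0, so δh/h = 0.0875.
Q is then a monomial in h, w, d:
δQ/Q = √((δh/h)² + (-1·δw/w)² + (3·δd/d)²) = √(0.00766 + 0.000519 + 0.0183) = 0.163
Q = 1.02e+10, so δQ = 0.163 × 1.02e+10 = 1.66e+09.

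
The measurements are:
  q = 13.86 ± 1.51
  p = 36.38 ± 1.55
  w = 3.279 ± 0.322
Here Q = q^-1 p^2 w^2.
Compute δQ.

247

For a monomial Q ∝ q^-1, p^2, w^2, fractional errors add in quadrature:
  (-1·δq/q)² = (-1×0.109)² = 0.0119;  (2·δp/p)² = (2×0.0426)² = 0.00726;  (2·δw/w)² = (2×0.0982)² = 0.0386
δQ/Q = √(0.0577) = 0.240
Q = 1027, so δQ = 0.240 × 1027 = 247.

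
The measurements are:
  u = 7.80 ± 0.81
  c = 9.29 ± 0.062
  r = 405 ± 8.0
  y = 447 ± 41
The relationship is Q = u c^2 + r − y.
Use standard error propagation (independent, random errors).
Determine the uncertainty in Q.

Let p = u·c^2 = 673. δp/p = √((1·δu/u)² + (2·δc/c)²) = √(0.0108 + 0.000178) = 0.105, so δp = 70.5.
Q = p + r − y: δQ = √(δp² + δr² + δy²) = √(4970 + 64.0 + 1680) = 81.9

81.9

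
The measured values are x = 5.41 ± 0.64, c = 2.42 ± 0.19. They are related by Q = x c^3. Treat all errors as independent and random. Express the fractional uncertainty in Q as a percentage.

For a monomial Q ∝ x, c^3, fractional errors add in quadrature:
  (1·δx/x)² = (1×0.118)² = 0.0140;  (3·δc/c)² = (3×0.0785)² = 0.0555
δQ/Q = √(0.0695) = 0.264

26.4%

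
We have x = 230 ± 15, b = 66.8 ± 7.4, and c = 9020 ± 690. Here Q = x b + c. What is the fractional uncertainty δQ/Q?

Let p = x·b = 15400. δp/p = √((1·δx/x)² + (1·δb/b)²) = √(0.00425 + 0.0123) = 0.129, so δp = 1980.
Q = p + c: δQ = √(δp² + δc²) = √(3.9e+06 + 4.76e+05) = 2090
Q = 24400, so δQ/Q = 2090/24400 = 0.0858.

0.0858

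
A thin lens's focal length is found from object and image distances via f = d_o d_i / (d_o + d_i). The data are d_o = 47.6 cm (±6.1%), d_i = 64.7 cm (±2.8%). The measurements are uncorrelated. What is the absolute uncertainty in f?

∂f/∂d_o = (d_i/(d_o+d_i))² = 0.332;  ∂f/∂d_i = (d_o/(d_o+d_i))² = 0.180
δf = √((∂f/∂d_o · δd_o)² + (∂f/∂d_i · δd_i)²) = √(0.929 + 0.106) = 1.02 cm

1.02 cm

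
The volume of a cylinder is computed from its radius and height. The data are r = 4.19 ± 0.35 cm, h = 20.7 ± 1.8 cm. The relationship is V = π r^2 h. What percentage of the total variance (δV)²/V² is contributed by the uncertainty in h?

21.3%

(δV/V)² = (2·δr/r)² + (1·δh/h)²
  r term: (2×0.0835)² = 0.0279
  h term: (1×0.0870)² = 0.00756
Total = 0.0355. Share from h = 0.00756/0.0355 = 0.213.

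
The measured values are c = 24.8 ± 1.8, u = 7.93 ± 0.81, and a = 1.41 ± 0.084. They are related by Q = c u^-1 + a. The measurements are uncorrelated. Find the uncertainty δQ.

0.401

Let p = c·u^-1 = 3.13. δp/p = √((1·δc/c)² + (-1·δu/u)²) = √(0.00527 + 0.0104) = 0.125, so δp = 0.392.
Q = p + a: δQ = √(δp² + δa²) = √(0.154 + 0.00706) = 0.401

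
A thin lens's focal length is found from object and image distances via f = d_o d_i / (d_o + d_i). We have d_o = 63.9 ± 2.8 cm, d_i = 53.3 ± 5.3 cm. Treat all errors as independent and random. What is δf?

∂f/∂d_o = (d_i/(d_o+d_i))² = 0.207;  ∂f/∂d_i = (d_o/(d_o+d_i))² = 0.297
δf = √((∂f/∂d_o · δd_o)² + (∂f/∂d_i · δd_i)²) = √(0.335 + 2.48) = 1.68 cm

1.68 cm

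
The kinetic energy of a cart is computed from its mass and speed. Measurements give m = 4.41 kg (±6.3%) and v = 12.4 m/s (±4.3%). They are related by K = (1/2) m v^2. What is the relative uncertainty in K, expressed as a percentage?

10.7%

K is a product of powers, so relative uncertainties combine in quadrature:
  (1·δm/m)² = (1×0.0630)² = 0.00397;  (2·δv/v)² = (2×0.0430)² = 0.00740
δK/K = √(0.0114) = 0.107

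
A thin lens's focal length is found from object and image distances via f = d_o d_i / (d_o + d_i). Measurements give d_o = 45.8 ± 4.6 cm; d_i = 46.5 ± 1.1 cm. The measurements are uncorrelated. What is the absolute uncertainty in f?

∂f/∂d_o = (d_i/(d_o+d_i))² = 0.254;  ∂f/∂d_i = (d_o/(d_o+d_i))² = 0.246
δf = √((∂f/∂d_o · δd_o)² + (∂f/∂d_i · δd_i)²) = √(1.36 + 0.0734) = 1.20 cm

1.20 cm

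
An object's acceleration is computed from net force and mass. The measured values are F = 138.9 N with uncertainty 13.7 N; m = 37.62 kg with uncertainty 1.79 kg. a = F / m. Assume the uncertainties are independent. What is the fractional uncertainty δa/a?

a is a product of powers, so relative uncertainties combine in quadrature:
  (1·δF/F)² = (1×0.0986)² = 0.00973;  (-1·δm/m)² = (-1×0.0476)² = 0.00226
δa/a = √(0.0120) = 0.110

0.110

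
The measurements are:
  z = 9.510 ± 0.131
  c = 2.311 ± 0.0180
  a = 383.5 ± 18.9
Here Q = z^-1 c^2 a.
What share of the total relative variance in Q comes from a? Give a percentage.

(δQ/Q)² = (-1·δz/z)² + (2·δc/c)² + (1·δa/a)²
  z term: (-1×0.0138)² = 0.000190
  c term: (2×0.00779)² = 0.000243
  a term: (1×0.0493)² = 0.00243
Total = 0.00286. Share from a = 0.00243/0.00286 = 0.849.

84.9%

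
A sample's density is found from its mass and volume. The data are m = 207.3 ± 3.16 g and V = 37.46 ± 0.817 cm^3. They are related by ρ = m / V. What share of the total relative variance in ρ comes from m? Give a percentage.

32.8%

(δρ/ρ)² = (1·δm/m)² + (-1·δV/V)²
  m term: (1×0.0152)² = 0.000232
  V term: (-1×0.0218)² = 0.000476
Total = 0.000708. Share from m = 0.000232/0.000708 = 0.328.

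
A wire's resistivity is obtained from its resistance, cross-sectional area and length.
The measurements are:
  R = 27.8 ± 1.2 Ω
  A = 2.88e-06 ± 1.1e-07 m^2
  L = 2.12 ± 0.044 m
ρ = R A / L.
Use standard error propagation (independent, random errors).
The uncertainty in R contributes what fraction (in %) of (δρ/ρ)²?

49.6%

(δρ/ρ)² = (1·δR/R)² + (1·δA/A)² + (-1·δL/L)²
  R term: (1×0.0432)² = 0.00186
  A term: (1×0.0382)² = 0.00146
  L term: (-1×0.0208)² = 0.000431
Total = 0.00375. Share from R = 0.00186/0.00375 = 0.496.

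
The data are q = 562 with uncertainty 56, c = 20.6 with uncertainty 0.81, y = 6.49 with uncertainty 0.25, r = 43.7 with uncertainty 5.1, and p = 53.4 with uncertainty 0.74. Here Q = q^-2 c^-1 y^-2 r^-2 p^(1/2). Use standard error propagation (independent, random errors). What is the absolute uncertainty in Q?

4.45e-12

Each factor contributes (exponent × relative error)² to (δQ/Q)²:
  (-2·δq/q)² = (-2×0.0996)² = 0.0397;  (-1·δc/c)² = (-1×0.0393)² = 0.00155;  (-2·δy/y)² = (-2×0.0385)² = 0.00594;  (-2·δr/r)² = (-2×0.117)² = 0.0545;  (½·δp/p)² = (0.5×0.0139)² = 4.8e-05
δQ/Q = √(0.102) = 0.319
Q = 1.4e-11, so δQ = 0.319 × 1.4e-11 = 4.45e-12.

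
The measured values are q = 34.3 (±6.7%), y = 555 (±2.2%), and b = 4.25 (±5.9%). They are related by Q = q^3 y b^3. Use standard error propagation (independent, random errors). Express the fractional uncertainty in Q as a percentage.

Each factor contributes (exponent × relative error)² to (δQ/Q)²:
  (3·δq/q)² = (3×0.0670)² = 0.0404;  (1·δy/y)² = (1×0.0220)² = 0.000484;  (3·δb/b)² = (3×0.0590)² = 0.0313
δQ/Q = √(0.0722) = 0.269

26.9%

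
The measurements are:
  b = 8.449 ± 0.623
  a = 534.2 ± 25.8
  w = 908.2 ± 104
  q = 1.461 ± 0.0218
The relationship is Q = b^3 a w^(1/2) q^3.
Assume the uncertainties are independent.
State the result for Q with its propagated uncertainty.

For a monomial Q ∝ b^3, a, w^(1/2), q^3, fractional errors add in quadrature:
  (3·δb/b)² = (3×0.0737)² = 0.0489;  (1·δa/a)² = (1×0.0483)² = 0.00233;  (½·δw/w)² = (0.5×0.115)² = 0.00328;  (3·δq/q)² = (3×0.0149)² = 0.00200
δQ/Q = √(0.0565) = 0.238
Q = 3.028e+07, so δQ = 0.238 × 3.028e+07 = 7.2e+06.

(3.028 ± 0.720) × 10^7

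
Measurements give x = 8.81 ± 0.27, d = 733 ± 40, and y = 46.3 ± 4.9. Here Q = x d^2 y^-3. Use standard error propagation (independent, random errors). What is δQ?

16.1

Since Q is a product/quotient, work with relative uncertainties:
  (1·δx/x)² = (1×0.0306)² = 0.000939;  (2·δd/d)² = (2×0.0546)² = 0.0119;  (-3·δy/y)² = (-3×0.106)² = 0.101
δQ/Q = √(0.114) = 0.337
Q = 47.7, so δQ = 0.337 × 47.7 = 16.1.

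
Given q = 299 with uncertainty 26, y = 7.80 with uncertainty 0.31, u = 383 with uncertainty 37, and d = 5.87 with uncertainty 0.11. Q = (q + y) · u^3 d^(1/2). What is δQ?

Let w = q + y = 307. δw = √(δq² + δy²) = √(676 + 0.0961) = 26.0, so δw/w = 0.0848.
Q is then a monomial in w, u, d:
δQ/Q = √((δw/w)² + (3·δu/u)² + (½·δd/d)²) = √(0.00718 + 0.0840 + 8.78e-05) = 0.302
Q = 4.18e+10, so δQ = 0.302 × 4.18e+10 = 1.26e+10.

1.26e+10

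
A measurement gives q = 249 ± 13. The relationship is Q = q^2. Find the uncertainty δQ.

6470

Since Q is a product/quotient, work with relative uncertainties:
  (2·δq/q)² = (2×0.0522)² = 0.0109
δQ/Q = √(0.0109) = 0.104
Q = 62000, so δQ = 0.104 × 62000 = 6470.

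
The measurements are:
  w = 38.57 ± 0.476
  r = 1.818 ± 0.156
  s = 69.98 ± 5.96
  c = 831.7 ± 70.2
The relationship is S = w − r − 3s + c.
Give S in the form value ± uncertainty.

658.5 ± 72.4

Each term contributes (cᵢ δxᵢ)² to (δS)²:
  (δw)² = 0.227;  (δr)² = 0.0243;  (3·δs)² = 320;  (δc)² = 4930
δS = √(5250) = 72.4
S = 658.5.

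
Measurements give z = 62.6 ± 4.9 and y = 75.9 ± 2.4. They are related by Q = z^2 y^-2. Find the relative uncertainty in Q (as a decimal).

0.169

Relative error in a monomial: (δQ/Q)² = Σ (nᵢ · δxᵢ/xᵢ)².
  (2·δz/z)² = (2×0.0783)² = 0.0245;  (-2·δy/y)² = (-2×0.0316)² = 0.00400
δQ/Q = √(0.0285) = 0.169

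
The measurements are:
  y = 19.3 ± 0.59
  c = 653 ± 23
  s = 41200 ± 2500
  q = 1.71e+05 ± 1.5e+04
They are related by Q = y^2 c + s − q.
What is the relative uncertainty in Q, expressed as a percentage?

20.2%

Let p = y^2·c = 2.43e+05. δp/p = √((2·δy/y)² + (1·δc/c)²) = √(0.00374 + 0.00124) = 0.0706, so δp = 17200.
Q = p + s − q: δQ = √(δp² + δs² + δq²) = √(2.95e+08 + 6.25e+06 + 2.25e+08) = 22900
Q = 1.13e+05, so δQ/Q = 22900/1.13e+05 = 0.202.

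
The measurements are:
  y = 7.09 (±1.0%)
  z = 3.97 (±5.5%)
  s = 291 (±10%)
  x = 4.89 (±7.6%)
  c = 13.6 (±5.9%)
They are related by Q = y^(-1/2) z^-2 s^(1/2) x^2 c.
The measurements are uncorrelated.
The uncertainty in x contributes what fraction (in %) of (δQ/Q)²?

56.1%

(δQ/Q)² = (−½·δy/y)² + (-2·δz/z)² + (½·δs/s)² + (2·δx/x)² + (1·δc/c)²
  y term: (-0.5×0.0100)² = 2.5e-05
  z term: (-2×0.0550)² = 0.0121
  s term: (0.5×0.100)² = 0.00250
  x term: (2×0.0760)² = 0.0231
  c term: (1×0.0590)² = 0.00348
Total = 0.0412. Share from x = 0.0231/0.0412 = 0.561.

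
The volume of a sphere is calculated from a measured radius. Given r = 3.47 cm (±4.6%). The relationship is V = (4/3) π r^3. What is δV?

V ∝ r^3, so δV/V = |3| · δr/r = 3 × 0.0460 = 0.138.
V = 175 cm^3, so δV = 0.138 × 175 = 24.2 cm^3.

24.2 cm^3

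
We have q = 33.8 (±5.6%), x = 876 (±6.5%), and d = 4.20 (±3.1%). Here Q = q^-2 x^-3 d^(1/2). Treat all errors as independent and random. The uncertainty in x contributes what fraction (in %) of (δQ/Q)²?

(δQ/Q)² = (-2·δq/q)² + (-3·δx/x)² + (½·δd/d)²
  q term: (-2×0.0560)² = 0.0125
  x term: (-3×0.0650)² = 0.0380
  d term: (0.5×0.0310)² = 0.000240
Total = 0.0508. Share from x = 0.0380/0.0508 = 0.748.

74.8%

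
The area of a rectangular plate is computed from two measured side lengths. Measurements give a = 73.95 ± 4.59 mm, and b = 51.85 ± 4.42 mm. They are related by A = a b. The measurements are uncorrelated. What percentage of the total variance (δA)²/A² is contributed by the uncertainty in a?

(δA/A)² = (1·δa/a)² + (1·δb/b)²
  a term: (1×0.0621)² = 0.00385
  b term: (1×0.0852)² = 0.00727
Total = 0.0111. Share from a = 0.00385/0.0111 = 0.346.

34.6%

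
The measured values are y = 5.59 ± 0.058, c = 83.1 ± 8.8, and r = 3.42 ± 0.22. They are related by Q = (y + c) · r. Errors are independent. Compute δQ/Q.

0.118

Let u = y + c = 88.7. δu = √(δy² + δc²) = √(0.00336 + 77.4) = 8.80, so δu/u = 0.0992.
Q is then a monomial in u, r:
δQ/Q = √((δu/u)² + (1·δr/r)²) = √(0.00985 + 0.00414) = 0.118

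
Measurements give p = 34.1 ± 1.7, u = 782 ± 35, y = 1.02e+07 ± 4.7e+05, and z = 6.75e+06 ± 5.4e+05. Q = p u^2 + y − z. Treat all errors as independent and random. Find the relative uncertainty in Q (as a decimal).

0.0927

Let w = p·u^2 = 2.09e+07. δw/w = √((1·δp/p)² + (2·δu/u)²) = √(0.00249 + 0.00801) = 0.102, so δw = 2.14e+06.
Q = w + y − z: δQ = √(δw² + δy² + δz²) = √(4.57e+12 + 2.21e+11 + 2.92e+11) = 2.25e+06
Q = 2.43e+07, so δQ/Q = 2.25e+06/2.43e+07 = 0.0927.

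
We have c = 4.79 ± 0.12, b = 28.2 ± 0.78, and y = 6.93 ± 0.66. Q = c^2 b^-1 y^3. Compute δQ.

Each factor contributes (exponent × relative error)² to (δQ/Q)²:
  (2·δc/c)² = (2×0.0251)² = 0.00251;  (-1·δb/b)² = (-1×0.0277)² = 0.000765;  (3·δy/y)² = (3×0.0952)² = 0.0816
δQ/Q = √(0.0849) = 0.291
Q = 271, so δQ = 0.291 × 271 = 78.9.

78.9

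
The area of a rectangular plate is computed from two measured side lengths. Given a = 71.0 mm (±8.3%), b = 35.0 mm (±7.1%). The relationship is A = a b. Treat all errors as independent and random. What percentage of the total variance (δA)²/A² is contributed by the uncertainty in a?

(δA/A)² = (1·δa/a)² + (1·δb/b)²
  a term: (1×0.0830)² = 0.00689
  b term: (1×0.0710)² = 0.00504
Total = 0.0119. Share from a = 0.00689/0.0119 = 0.577.

57.7%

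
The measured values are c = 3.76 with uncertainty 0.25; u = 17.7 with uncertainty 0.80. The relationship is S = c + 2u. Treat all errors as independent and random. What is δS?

For a sum/difference, combine absolute errors in quadrature:
  (δc)² = 0.0625;  (2·δu)² = 2.56
δS = √(2.62) = 1.62

1.62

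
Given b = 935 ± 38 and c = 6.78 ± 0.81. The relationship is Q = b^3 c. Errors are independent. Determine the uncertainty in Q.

Relative error in a monomial: (δQ/Q)² = Σ (nᵢ · δxᵢ/xᵢ)².
  (3·δb/b)² = (3×0.0406)² = 0.0149;  (1·δc/c)² = (1×0.119)² = 0.0143
δQ/Q = √(0.0291) = 0.171
Q = 5.54e+09, so δQ = 0.171 × 5.54e+09 = 9.46e+08.

9.46e+08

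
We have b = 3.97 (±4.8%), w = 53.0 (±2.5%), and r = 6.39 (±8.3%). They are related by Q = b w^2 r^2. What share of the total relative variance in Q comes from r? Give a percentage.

85.2%

(δQ/Q)² = (1·δb/b)² + (2·δw/w)² + (2·δr/r)²
  b term: (1×0.0480)² = 0.00230
  w term: (2×0.0250)² = 0.00250
  r term: (2×0.0830)² = 0.0276
Total = 0.0324. Share from r = 0.0276/0.0324 = 0.852.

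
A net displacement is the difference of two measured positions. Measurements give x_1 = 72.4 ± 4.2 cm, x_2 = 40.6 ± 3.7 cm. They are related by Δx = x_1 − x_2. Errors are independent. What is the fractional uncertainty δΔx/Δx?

0.176

Absolute uncertainties add in quadrature for a linear combination:
  (δx_1)² = 17.6;  (δx_2)² = 13.7
δΔx = √(31.3) = 5.60 cm
Δx = 31.8 cm, so δΔx/Δx = 5.60/31.8 = 0.176.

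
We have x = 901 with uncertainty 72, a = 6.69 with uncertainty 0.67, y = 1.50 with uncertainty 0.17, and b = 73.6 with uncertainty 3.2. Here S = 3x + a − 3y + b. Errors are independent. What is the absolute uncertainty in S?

216

Absolute uncertainties add in quadrature for a linear combination:
  (3·δx)² = 46700;  (δa)² = 0.449;  (3·δy)² = 0.260;  (δb)² = 10.2
δS = √(46700) = 216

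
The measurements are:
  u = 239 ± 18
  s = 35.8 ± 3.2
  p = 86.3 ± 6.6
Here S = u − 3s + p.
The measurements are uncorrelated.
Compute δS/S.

Sums and differences: (δS)² = Σ (cᵢ δxᵢ)².
  (δu)² = 324;  (3·δs)² = 92.2;  (δp)² = 43.6
δS = √(460) = 21.4
S = 218, so δS/S = 21.4/218 = 0.0984.

0.0984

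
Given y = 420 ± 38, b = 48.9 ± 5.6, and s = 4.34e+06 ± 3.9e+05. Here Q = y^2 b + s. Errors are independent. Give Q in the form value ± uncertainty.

(1.30 ± 0.189) × 10^7

Let p = y^2·b = 8.63e+06. δp/p = √((2·δy/y)² + (1·δb/b)²) = √(0.0327 + 0.0131) = 0.214, so δp = 1.85e+06.
Q = p + s: δQ = √(δp² + δs²) = √(3.41e+12 + 1.52e+11) = 1.89e+06
Q = 1.3e+07.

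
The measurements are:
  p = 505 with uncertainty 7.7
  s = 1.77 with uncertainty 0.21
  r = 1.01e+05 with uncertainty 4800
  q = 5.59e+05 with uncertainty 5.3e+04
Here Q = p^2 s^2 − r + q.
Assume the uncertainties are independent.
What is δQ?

1.98e+05

Let w = p^2·s^2 = 7.99e+05. δw/w = √((2·δp/p)² + (2·δs/s)²) = √(0.000930 + 0.0563) = 0.239, so δw = 1.91e+05.
Q = w − r + q: δQ = √(δw² + δr² + δq²) = √(3.65e+10 + 2.3e+07 + 2.81e+09) = 1.98e+05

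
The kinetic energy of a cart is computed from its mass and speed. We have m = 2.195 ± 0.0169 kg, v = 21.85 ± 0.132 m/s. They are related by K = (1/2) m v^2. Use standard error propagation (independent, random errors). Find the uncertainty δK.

Each factor contributes (exponent × relative error)² to (δK/K)²:
  (1·δm/m)² = (1×0.00770)² = 5.93e-05;  (2·δv/v)² = (2×0.00604)² = 0.000146
δK/K = √(0.000205) = 0.0143
K = 524.0 J, so δK = 0.0143 × 524.0 = 7.51 J.

7.51 J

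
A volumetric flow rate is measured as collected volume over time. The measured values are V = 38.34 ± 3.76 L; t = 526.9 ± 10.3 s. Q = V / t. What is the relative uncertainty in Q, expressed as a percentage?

For a monomial Q ∝ V, t^-1, fractional errors add in quadrature:
  (1·δV/V)² = (1×0.0981)² = 0.00962;  (-1·δt/t)² = (-1×0.0195)² = 0.000382
δQ/Q = √(0.01000) = 0.1000

10.00%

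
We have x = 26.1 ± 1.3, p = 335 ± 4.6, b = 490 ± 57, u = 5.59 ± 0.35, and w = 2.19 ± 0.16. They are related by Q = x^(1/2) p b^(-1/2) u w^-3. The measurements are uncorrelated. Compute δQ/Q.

For a monomial Q ∝ x^(1/2), p, b^(-1/2), u, w^-3, fractional errors add in quadrature:
  (½·δx/x)² = (0.5×0.0498)² = 0.000620;  (1·δp/p)² = (1×0.0137)² = 0.000189;  (−½·δb/b)² = (-0.5×0.116)² = 0.00338;  (1·δu/u)² = (1×0.0626)² = 0.00392;  (-3·δw/w)² = (-3×0.0731)² = 0.0480
δQ/Q = √(0.0562) = 0.237

0.237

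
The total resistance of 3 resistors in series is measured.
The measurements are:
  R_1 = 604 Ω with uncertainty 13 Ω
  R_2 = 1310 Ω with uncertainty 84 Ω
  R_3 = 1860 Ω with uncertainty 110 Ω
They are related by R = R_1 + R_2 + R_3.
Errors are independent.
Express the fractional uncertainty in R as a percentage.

For a sum/difference, combine absolute errors in quadrature:
  (δR_1)² = 169;  (δR_2)² = 7060;  (δR_3)² = 12100
δR = √(19300) = 139 Ω
R = 3770 Ω, so δR/R = 139/3770 = 0.0368.

3.68%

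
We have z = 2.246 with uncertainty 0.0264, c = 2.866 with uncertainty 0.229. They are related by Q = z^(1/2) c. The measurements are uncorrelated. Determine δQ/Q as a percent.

Q is a product of powers, so relative uncertainties combine in quadrature:
  (½·δz/z)² = (0.5×0.0118)² = 3.45e-05;  (1·δc/c)² = (1×0.0799)² = 0.00638
δQ/Q = √(0.00642) = 0.0801

8.01%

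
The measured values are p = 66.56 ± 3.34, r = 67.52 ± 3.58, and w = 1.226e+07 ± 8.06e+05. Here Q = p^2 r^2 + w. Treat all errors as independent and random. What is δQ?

3.06e+06

Let h = p^2·r^2 = 2.02e+07. δh/h = √((2·δp/p)² + (2·δr/r)²) = √(0.0101 + 0.0112) = 0.146, so δh = 2.95e+06.
Q = h + w: δQ = √(δh² + δw²) = √(8.7e+12 + 6.5e+11) = 3.06e+06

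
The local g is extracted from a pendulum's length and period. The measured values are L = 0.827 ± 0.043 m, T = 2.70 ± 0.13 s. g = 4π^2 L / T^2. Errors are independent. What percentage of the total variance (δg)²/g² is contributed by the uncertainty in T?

77.4%

(δg/g)² = (1·δL/L)² + (-2·δT/T)²
  L term: (1×0.0520)² = 0.00270
  T term: (-2×0.0481)² = 0.00927
Total = 0.0120. Share from T = 0.00927/0.0120 = 0.774.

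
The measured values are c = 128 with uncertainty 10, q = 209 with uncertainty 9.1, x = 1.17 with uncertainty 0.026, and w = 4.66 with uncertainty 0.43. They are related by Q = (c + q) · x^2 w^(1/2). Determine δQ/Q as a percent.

7.56%

Let u = c + q = 337. δu = √(δc² + δq²) = √(100 + 82.8) = 13.5, so δu/u = 0.0401.
Q is then a monomial in u, x, w:
δQ/Q = √((δu/u)² + (2·δx/x)² + (½·δw/w)²) = √(0.00161 + 0.00198 + 0.00213) = 0.0756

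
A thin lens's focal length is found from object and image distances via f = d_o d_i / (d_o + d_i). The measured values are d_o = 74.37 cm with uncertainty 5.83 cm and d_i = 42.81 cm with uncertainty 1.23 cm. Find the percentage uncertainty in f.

∂f/∂d_o = (d_i/(d_o+d_i))² = 0.133;  ∂f/∂d_i = (d_o/(d_o+d_i))² = 0.403
δf = √((∂f/∂d_o · δd_o)² + (∂f/∂d_i · δd_i)²) = √(0.605 + 0.245) = 0.922 cm
f = 27.17 cm, so δf/f = 0.922/27.17 = 0.0340.

3.40%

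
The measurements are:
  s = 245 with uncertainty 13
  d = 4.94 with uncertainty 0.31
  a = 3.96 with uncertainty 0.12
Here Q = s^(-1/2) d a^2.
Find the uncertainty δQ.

0.451

Q is a product of powers, so relative uncertainties combine in quadrature:
  (−½·δs/s)² = (-0.5×0.0531)² = 0.000704;  (1·δd/d)² = (1×0.0628)² = 0.00394;  (2·δa/a)² = (2×0.0303)² = 0.00367
δQ/Q = √(0.00831) = 0.0912
Q = 4.95, so δQ = 0.0912 × 4.95 = 0.451.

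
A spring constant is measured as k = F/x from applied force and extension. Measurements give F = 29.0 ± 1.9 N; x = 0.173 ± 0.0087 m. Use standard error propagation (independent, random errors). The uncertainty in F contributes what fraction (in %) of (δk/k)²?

(δk/k)² = (1·δF/F)² + (-1·δx/x)²
  F term: (1×0.0655)² = 0.00429
  x term: (-1×0.0503)² = 0.00253
Total = 0.00682. Share from F = 0.00429/0.00682 = 0.629.

62.9%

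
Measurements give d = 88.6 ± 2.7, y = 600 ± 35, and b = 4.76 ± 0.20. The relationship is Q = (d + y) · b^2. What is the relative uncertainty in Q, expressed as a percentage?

Let u = d + y = 689. δu = √(δd² + δy²) = √(7.29 + 1220) = 35.1, so δu/u = 0.0510.
Q is then a monomial in u, b:
δQ/Q = √((δu/u)² + (2·δb/b)²) = √(0.00260 + 0.00706) = 0.0983

9.83%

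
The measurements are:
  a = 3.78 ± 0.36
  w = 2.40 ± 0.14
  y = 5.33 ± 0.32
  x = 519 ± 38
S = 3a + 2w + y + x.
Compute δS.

Sums and differences: (δS)² = Σ (cᵢ δxᵢ)².
  (3·δa)² = 1.17;  (2·δw)² = 0.0784;  (δy)² = 0.102;  (δx)² = 1440
δS = √(1450) = 38.0

38.0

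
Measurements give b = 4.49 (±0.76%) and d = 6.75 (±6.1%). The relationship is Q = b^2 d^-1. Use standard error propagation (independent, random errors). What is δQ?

0.188

Since Q is a product/quotient, work with relative uncertainties:
  (2·δb/b)² = (2×0.00760)² = 0.000231;  (-1·δd/d)² = (-1×0.0610)² = 0.00372
δQ/Q = √(0.00395) = 0.0629
Q = 2.99, so δQ = 0.0629 × 2.99 = 0.188.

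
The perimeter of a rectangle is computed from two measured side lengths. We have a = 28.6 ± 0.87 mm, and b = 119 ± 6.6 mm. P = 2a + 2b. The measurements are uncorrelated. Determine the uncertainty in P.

Sums and differences: (δP)² = Σ (cᵢ δxᵢ)².
  (2·δa)² = 3.03;  (2·δb)² = 174
δP = √(177) = 13.3 mm

13.3 mm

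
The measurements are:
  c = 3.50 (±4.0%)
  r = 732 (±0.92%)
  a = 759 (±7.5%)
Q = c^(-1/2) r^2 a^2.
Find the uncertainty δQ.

For a monomial Q ∝ c^(-1/2), r^2, a^2, fractional errors add in quadrature:
  (−½·δc/c)² = (-0.5×0.0400)² = 0.000400;  (2·δr/r)² = (2×0.00920)² = 0.000339;  (2·δa/a)² = (2×0.0750)² = 0.0225
δQ/Q = √(0.0232) = 0.152
Q = 1.65e+11, so δQ = 0.152 × 1.65e+11 = 2.52e+10.

2.52e+10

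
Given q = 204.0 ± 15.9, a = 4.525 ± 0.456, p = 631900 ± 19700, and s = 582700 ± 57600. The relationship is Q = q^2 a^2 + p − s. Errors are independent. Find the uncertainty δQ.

2.25e+05

Let w = q^2·a^2 = 852100. δw/w = √((2·δq/q)² + (2·δa/a)²) = √(0.0243 + 0.0406) = 0.255, so δw = 2.17e+05.
Q = w + p − s: δQ = √(δw² + δp² + δs²) = √(4.71e+10 + 3.88e+08 + 3.32e+09) = 2.25e+05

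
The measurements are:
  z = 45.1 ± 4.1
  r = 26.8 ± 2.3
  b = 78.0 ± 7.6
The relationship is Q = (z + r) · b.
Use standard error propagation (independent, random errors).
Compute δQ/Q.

Let u = z + r = 71.9. δu = √(δz² + δr²) = √(16.8 + 5.29) = 4.70, so δu/u = 0.0654.
Q is then a monomial in u, b:
δQ/Q = √((δu/u)² + (1·δb/b)²) = √(0.00427 + 0.00949) = 0.117

0.117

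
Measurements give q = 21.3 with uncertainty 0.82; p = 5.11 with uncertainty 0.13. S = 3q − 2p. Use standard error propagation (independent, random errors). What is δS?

S is a linear combination, so absolute uncertainties add in quadrature:
  (3·δq)² = 6.05;  (2·δp)² = 0.0676
δS = √(6.12) = 2.47

2.47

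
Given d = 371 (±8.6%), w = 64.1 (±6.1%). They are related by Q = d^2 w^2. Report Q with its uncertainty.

Each factor contributes (exponent × relative error)² to (δQ/Q)²:
  (2·δd/d)² = (2×0.0860)² = 0.0296;  (2·δw/w)² = (2×0.0610)² = 0.0149
δQ/Q = √(0.0445) = 0.211
Q = 5.66e+08, so δQ = 0.211 × 5.66e+08 = 1.19e+08.

(5.66 ± 1.19) × 10^8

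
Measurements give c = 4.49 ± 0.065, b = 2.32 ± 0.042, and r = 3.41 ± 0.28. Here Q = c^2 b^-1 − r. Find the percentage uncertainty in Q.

7.73%

Let p = c^2·b^-1 = 8.69. δp/p = √((2·δc/c)² + (-1·δb/b)²) = √(0.000838 + 0.000328) = 0.0341, so δp = 0.297.
Q = p − r: δQ = √(δp² + δr²) = √(0.0880 + 0.0784) = 0.408
Q = 5.28, so δQ/Q = 0.408/5.28 = 0.0773.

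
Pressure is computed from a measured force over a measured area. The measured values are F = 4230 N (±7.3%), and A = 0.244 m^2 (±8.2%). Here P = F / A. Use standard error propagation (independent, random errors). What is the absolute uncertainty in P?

1900 Pa

Each factor contributes (exponent × relative error)² to (δP/P)²:
  (1·δF/F)² = (1×0.0730)² = 0.00533;  (-1·δA/A)² = (-1×0.0820)² = 0.00672
δP/P = √(0.0121) = 0.110
P = 17300 Pa, so δP = 0.110 × 17300 = 1900 Pa.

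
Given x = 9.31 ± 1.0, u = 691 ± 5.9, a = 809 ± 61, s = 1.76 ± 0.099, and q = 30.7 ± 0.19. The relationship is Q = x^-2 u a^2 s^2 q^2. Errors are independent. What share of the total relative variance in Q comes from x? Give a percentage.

56.4%

(δQ/Q)² = (-2·δx/x)² + (1·δu/u)² + (2·δa/a)² + (2·δs/s)² + (2·δq/q)²
  x term: (-2×0.107)² = 0.0461
  u term: (1×0.00854)² = 7.29e-05
  a term: (2×0.0754)² = 0.0227
  s term: (2×0.0563)² = 0.0127
  q term: (2×0.00619)² = 0.000153
Total = 0.0818. Share from x = 0.0461/0.0818 = 0.564.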